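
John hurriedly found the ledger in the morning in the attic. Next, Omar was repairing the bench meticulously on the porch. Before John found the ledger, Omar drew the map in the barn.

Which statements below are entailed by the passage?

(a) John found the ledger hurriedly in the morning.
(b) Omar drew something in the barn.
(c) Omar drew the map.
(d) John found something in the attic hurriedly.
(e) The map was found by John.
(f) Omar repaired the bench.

(a), (b), (c), (d)

(a) Entailed — this follows by dropping conjuncts from the finding event's description.
(b) Entailed — generalizing the patient leaves a sub-description the original still satisfies.
(c) Entailed — every conjunct here is already in the original drawing event.
(d) Entailed — this follows by dropping conjuncts from the finding event's description.
(e) Not entailed — John found the ledger, not the map; the map belongs to the drawing event.
(f) Not entailed — 'was repairing' is progressive on an accomplishment; it does not entail the completed 'repaired'.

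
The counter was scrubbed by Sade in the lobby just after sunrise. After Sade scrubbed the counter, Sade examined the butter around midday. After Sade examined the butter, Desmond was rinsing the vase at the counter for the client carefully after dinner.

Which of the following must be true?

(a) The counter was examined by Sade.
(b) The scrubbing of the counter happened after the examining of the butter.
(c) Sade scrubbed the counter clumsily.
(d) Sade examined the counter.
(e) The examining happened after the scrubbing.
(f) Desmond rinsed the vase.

(e), (f)

(a) Not entailed — Sade examined the butter, not the counter; the counter belongs to the scrubbing event.
(b) Not entailed — the narrative places the scrubbing before the examining, not after.
(c) Not entailed — 'clumsily' adds information not in the original event.
(d) Not entailed — Sade examined the butter, not the counter; the counter belongs to the scrubbing event.
(e) Entailed — the narrative places the scrubbing before the examining.
(f) Entailed — 'rinse' is an activity; 'was rinsing' entails that some rinsing happened, so 'rinsed' holds.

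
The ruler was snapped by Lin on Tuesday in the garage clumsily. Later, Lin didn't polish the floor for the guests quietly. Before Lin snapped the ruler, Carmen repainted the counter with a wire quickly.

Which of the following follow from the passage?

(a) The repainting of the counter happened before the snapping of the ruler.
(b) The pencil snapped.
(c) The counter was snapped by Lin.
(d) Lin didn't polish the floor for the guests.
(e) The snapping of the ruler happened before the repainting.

(a) Entailed — the narrative places the repainting before the snapping.
(b) Not entailed — the ruler is what snapped, not the pencil.
(c) Not entailed — Lin snapped the ruler, not the counter; the counter belongs to the repainting event.
(d) Not entailed — dropping 'quietly' under negation is not valid — the original leaves open that Lin polished the floor some other way.
(e) Not entailed — the narrative places the repainting before the snapping, not after.

(a)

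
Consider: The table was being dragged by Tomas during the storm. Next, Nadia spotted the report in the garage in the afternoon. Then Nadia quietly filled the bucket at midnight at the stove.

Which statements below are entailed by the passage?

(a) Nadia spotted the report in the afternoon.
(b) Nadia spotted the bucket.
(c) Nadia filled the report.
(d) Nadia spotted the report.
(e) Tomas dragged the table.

(a) Entailed — this follows by dropping conjuncts from the spotting event's description.
(b) Not entailed — Nadia spotted the report, not the bucket; the bucket belongs to the filling event.
(c) Not entailed — Nadia filled the bucket, not the report; the report belongs to the spotting event.
(d) Entailed — the original entails any weakening of itself; this just drops 'in the afternoon', 'in the garage'.
(e) Entailed — 'drag' is an activity; 'was dragging' entails that some dragging happened, so 'dragged' holds.

(a), (d), (e)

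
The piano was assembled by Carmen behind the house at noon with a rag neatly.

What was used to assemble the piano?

'with a rag' marks the instrument of the assembling event.

a rag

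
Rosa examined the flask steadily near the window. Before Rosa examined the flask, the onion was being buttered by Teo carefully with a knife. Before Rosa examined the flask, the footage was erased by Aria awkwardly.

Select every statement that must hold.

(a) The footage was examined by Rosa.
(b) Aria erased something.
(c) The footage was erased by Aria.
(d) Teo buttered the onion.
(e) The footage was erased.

(a) Not entailed — Rosa examined the flask, not the footage; the footage belongs to the erasing event.
(b) Entailed — every conjunct here is already in the original erasing event.
(c) Entailed — this follows by dropping conjuncts from the erasing event's description.
(d) Not entailed — 'was buttering' is progressive on an accomplishment; it does not entail the completed 'buttered'.
(e) Entailed — dropping 'awkwardly' and generalizing the agent leaves a sub-description the original still satisfies.

(b), (c), (e)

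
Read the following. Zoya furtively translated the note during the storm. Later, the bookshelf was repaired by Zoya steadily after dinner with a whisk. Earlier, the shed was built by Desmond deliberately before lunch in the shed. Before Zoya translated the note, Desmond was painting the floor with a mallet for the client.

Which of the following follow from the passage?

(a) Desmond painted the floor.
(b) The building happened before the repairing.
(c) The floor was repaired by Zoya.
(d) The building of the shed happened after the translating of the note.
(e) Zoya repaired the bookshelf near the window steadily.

(b)

(a) Not entailed — 'was painting' is progressive on an accomplishment; it does not entail the completed 'painted'.
(b) Entailed — the narrative places the building before the repairing.
(c) Not entailed — Zoya repaired the bookshelf, not the floor; the floor belongs to the painting event.
(d) Not entailed — the narrative doesn't order the translating relative to the building.
(e) Not entailed — 'near the window' adds information not in the original event.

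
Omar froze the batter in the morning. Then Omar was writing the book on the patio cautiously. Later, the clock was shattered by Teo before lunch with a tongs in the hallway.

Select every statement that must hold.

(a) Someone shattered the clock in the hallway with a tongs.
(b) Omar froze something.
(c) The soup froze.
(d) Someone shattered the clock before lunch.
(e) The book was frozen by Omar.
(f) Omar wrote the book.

(a), (b), (d)

(a) Entailed — dropping 'before lunch' and generalizing the agent leaves a sub-description the original still satisfies.
(b) Entailed — dropping 'in the morning' and generalizing the patient leaves a sub-description the original still satisfies.
(c) Not entailed — the batter is what froze, not the soup.
(d) Entailed — the original entails any weakening of itself; this just drops 'with a tongs', 'in the hallway' and generalizes the agent.
(e) Not entailed — Omar froze the batter, not the book; the book belongs to the writing event.
(f) Not entailed — 'was writing' is progressive on an accomplishment; it does not entail the completed 'wrote'.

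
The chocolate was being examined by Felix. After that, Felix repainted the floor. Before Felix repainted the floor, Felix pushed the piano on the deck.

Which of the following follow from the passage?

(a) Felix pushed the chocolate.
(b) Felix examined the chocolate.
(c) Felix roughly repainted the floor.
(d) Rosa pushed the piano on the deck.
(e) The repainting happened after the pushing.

(a) Not entailed — Felix pushed the piano, not the chocolate; the chocolate belongs to the examining event.
(b) Entailed — 'examine' is an activity; 'was examining' entails that some examining happened, so 'examined' holds.
(c) Not entailed — 'roughly' adds information not in the original event.
(d) Not entailed — the passage has Felix pushing the piano, not Rosa.
(e) Entailed — the narrative places the pushing before the repainting.

(b), (e)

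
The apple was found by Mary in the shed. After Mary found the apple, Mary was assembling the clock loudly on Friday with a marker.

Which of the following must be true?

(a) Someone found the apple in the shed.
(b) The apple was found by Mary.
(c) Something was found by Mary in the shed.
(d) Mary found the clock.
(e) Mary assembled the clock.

(a) Entailed — every conjunct here is already in the original finding event.
(b) Entailed — every conjunct here is already in the original finding event.
(c) Entailed — the original entails any weakening of itself; this just generalizes the patient.
(d) Not entailed — Mary found the apple, not the clock; the clock belongs to the assembling event.
(e) Not entailed — 'was assembling' is progressive on an accomplishment; it does not entail the completed 'assembled'.

(a), (b), (c)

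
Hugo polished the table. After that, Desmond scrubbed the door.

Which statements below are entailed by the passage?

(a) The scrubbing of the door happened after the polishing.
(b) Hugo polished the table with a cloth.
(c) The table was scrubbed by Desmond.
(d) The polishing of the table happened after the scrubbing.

(a)

(a) Entailed — the narrative places the polishing before the scrubbing.
(b) Not entailed — 'with a cloth' adds information not in the original event.
(c) Not entailed — Desmond scrubbed the door, not the table; the table belongs to the polishing event.
(d) Not entailed — the narrative places the polishing before the scrubbing, not after.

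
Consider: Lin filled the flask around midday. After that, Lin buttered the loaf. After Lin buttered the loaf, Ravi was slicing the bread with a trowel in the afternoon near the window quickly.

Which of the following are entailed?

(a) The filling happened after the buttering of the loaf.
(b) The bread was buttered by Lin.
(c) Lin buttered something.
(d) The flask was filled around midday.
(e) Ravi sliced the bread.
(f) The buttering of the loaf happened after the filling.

(c), (d), (f)

(a) Not entailed — the narrative places the filling before the buttering, not after.
(b) Not entailed — Lin buttered the loaf, not the bread; the bread belongs to the slicing event.
(c) Entailed — the original entails any weakening of itself; this just generalizes the patient.
(d) Entailed — this follows by dropping conjuncts from the filling event's description.
(e) Not entailed — 'was slicing' is progressive on an accomplishment; it does not entail the completed 'sliced'.
(f) Entailed — the narrative places the filling before the buttering.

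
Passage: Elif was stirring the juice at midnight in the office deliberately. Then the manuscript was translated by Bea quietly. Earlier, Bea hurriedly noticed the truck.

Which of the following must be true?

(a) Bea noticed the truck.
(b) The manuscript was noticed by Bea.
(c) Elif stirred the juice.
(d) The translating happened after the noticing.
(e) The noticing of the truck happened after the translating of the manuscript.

(a), (c), (d)

(a) Entailed — this follows by dropping conjuncts from the noticing event's description.
(b) Not entailed — Bea noticed the truck, not the manuscript; the manuscript belongs to the translating event.
(c) Entailed — 'stir' is an activity; 'was stirring' entails that some stirring happened, so 'stirred' holds.
(d) Entailed — the narrative places the noticing before the translating.
(e) Not entailed — the narrative places the noticing before the translating, not after.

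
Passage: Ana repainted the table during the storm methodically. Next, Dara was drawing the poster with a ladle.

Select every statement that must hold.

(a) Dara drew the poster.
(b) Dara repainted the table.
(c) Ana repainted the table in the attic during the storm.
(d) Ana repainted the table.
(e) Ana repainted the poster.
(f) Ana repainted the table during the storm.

(d), (f)

(a) Not entailed — 'was drawing' is progressive on an accomplishment; it does not entail the completed 'drew'.
(b) Not entailed — the passage has Ana repainting the table, not Dara.
(c) Not entailed — 'in the attic' adds information not in the original event.
(d) Entailed — every conjunct here is already in the original repainting event.
(e) Not entailed — Ana repainted the table, not the poster; the poster belongs to the drawing event.
(f) Entailed — the original entails any weakening of itself; this just drops 'methodically'.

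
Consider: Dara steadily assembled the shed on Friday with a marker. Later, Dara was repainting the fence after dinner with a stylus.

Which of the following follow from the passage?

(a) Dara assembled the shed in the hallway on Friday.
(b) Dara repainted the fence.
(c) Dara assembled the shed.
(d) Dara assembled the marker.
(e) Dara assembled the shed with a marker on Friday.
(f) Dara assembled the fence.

(c), (e)

(a) Not entailed — 'in the hallway' adds information not in the original event.
(b) Not entailed — 'was repainting' is progressive on an accomplishment; it does not entail the completed 'repainted'.
(c) Entailed — the original entails any weakening of itself; this just drops 'with a marker', 'steadily', 'on Friday'.
(d) Not entailed — the marker is the instrument, not what was assembled.
(e) Entailed — every conjunct here is already in the original assembling event.
(f) Not entailed — Dara assembled the shed, not the fence; the fence belongs to the repainting event.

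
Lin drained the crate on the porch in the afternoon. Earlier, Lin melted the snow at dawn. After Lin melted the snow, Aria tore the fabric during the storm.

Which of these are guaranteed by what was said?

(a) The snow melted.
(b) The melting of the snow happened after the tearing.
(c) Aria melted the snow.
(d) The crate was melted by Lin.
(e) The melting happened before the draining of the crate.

(a) Entailed — 'Lin melted the snow' is causative; it entails the inchoative 'the snow melted'.
(b) Not entailed — the narrative places the melting before the tearing, not after.
(c) Not entailed — the passage has Lin melting the snow, not Aria.
(d) Not entailed — Lin melted the snow, not the crate; the crate belongs to the draining event.
(e) Entailed — the narrative places the melting before the draining.

(a), (e)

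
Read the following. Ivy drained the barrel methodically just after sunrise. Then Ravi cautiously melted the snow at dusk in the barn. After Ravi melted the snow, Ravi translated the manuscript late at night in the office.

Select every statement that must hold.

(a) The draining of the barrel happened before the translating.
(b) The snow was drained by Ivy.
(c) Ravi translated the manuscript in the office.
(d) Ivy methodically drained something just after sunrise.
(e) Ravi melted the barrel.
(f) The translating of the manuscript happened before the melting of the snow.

(a), (c), (d)

(a) Entailed — the narrative places the draining before the translating.
(b) Not entailed — Ivy drained the barrel, not the snow; the snow belongs to the melting event.
(c) Entailed — this follows by dropping conjuncts from the translating event's description.
(d) Entailed — every conjunct here is already in the original draining event.
(e) Not entailed — Ravi melted the snow, not the barrel; the barrel belongs to the draining event.
(f) Not entailed — the narrative places the melting before the translating, not after.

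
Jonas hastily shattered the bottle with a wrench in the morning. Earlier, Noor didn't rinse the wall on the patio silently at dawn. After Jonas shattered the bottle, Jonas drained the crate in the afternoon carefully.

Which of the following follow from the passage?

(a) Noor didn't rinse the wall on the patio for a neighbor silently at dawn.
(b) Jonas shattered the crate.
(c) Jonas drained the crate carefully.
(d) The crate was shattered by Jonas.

(a), (c)

(a) Entailed — under negation, adding a further restriction is entailed: if no such rinsing event occurred, none occurred for a neighbor either.
(b) Not entailed — Jonas shattered the bottle, not the crate; the crate belongs to the draining event.
(c) Entailed — dropping 'in the afternoon' leaves a sub-description the original still satisfies.
(d) Not entailed — Jonas shattered the bottle, not the crate; the crate belongs to the draining event.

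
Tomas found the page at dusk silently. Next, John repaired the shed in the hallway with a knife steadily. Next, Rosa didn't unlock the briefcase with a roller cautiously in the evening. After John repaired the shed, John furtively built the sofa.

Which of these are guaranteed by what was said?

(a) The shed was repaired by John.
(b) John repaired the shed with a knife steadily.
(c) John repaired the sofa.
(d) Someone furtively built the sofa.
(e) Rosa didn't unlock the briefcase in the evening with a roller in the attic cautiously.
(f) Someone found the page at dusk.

(a) Entailed — the original entails any weakening of itself; this just drops 'with a knife', 'in the hallway', 'steadily'.
(b) Entailed — every conjunct here is already in the original repairing event.
(c) Not entailed — John repaired the shed, not the sofa; the sofa belongs to the building event.
(d) Entailed — every conjunct here is already in the original building event.
(e) Entailed — under negation, adding a further restriction is entailed: if no such unlocking event occurred, none occurred in the attic either.
(f) Entailed — dropping 'silently' and generalizing the agent leaves a sub-description the original still satisfies.

(a), (b), (d), (e), (f)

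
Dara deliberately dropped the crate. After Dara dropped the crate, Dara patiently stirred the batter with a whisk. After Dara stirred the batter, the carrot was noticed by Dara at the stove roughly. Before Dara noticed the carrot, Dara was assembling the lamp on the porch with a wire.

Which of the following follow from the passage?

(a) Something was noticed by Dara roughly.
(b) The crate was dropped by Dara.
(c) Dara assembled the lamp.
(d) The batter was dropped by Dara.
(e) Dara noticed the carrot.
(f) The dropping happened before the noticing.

(a), (b), (e), (f)

(a) Entailed — the original entails any weakening of itself; this just drops 'at the stove' and generalizes the patient.
(b) Entailed — the original entails any weakening of itself; this just drops 'deliberately'.
(c) Not entailed — 'was assembling' is progressive on an accomplishment; it does not entail the completed 'assembled'.
(d) Not entailed — Dara dropped the crate, not the batter; the batter belongs to the stirring event.
(e) Entailed — this follows by dropping conjuncts from the noticing event's description.
(f) Entailed — the narrative places the dropping before the noticing.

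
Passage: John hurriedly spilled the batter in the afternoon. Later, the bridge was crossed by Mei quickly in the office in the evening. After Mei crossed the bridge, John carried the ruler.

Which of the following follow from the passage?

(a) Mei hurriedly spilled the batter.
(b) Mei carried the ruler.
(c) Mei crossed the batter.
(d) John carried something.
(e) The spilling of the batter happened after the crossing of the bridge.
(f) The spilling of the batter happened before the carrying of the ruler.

(d), (f)

(a) Not entailed — the passage has John spilling the batter, not Mei.
(b) Not entailed — the passage has John carrying the ruler, not Mei.
(c) Not entailed — Mei crossed the bridge, not the batter; the batter belongs to the spilling event.
(d) Entailed — the original entails any weakening of itself; this just generalizes the patient.
(e) Not entailed — the narrative places the spilling before the crossing, not after.
(f) Entailed — the narrative places the spilling before the carrying.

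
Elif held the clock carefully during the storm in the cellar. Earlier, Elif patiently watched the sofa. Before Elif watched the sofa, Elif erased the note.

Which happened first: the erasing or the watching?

the erasing

The connectives place the erasing before the watching.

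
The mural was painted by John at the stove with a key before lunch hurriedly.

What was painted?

'the mural' marks the patient of the painting event.

the mural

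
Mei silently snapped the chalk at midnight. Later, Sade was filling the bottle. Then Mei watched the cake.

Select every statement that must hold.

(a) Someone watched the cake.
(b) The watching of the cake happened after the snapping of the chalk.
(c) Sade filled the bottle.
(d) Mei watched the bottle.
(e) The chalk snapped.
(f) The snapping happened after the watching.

(a), (b), (e)

(a) Entailed — this follows by dropping conjuncts from the watching event's description.
(b) Entailed — the narrative places the snapping before the watching.
(c) Not entailed — 'was filling' is progressive on an accomplishment; it does not entail the completed 'filled'.
(d) Not entailed — Mei watched the cake, not the bottle; the bottle belongs to the filling event.
(e) Entailed — 'Mei snapped the chalk' is causative; it entails the inchoative 'the chalk snapped'.
(f) Not entailed — the narrative places the snapping before the watching, not after.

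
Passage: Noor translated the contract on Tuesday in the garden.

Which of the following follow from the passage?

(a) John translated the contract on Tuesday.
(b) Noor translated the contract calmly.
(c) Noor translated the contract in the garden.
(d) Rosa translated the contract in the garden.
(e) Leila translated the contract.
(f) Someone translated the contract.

(a) Not entailed — the passage has Noor translating the contract, not John.
(b) Not entailed — 'calmly' adds information not in the original event.
(c) Entailed — this follows by dropping conjuncts from the translating event's description.
(d) Not entailed — the passage has Noor translating the contract, not Rosa.
(e) Not entailed — the passage has Noor translating the contract, not Leila.
(f) Entailed — this follows by dropping conjuncts from the translating event's description.

(c), (f)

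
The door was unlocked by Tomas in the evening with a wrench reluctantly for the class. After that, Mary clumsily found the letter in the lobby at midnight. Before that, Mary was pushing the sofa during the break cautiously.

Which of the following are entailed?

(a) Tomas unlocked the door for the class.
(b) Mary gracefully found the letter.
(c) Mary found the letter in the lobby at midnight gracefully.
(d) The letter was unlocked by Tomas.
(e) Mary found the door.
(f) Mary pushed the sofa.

(a) Entailed — every conjunct here is already in the original unlocking event.
(b) Not entailed — 'gracefully' adds a manner not in (and inconsistent with) the original.
(c) Not entailed — 'gracefully' adds a manner not in (and inconsistent with) the original.
(d) Not entailed — Tomas unlocked the door, not the letter; the letter belongs to the finding event.
(e) Not entailed — Mary found the letter, not the door; the door belongs to the unlocking event.
(f) Entailed — 'push' is an activity; 'was pushing' entails that some pushing happened, so 'pushed' holds.

(a), (f)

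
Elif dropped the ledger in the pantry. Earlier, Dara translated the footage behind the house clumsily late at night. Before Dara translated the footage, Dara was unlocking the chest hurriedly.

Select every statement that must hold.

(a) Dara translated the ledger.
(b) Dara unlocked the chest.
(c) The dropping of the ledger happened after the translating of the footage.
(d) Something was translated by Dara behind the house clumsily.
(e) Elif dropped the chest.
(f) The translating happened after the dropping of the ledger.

(a) Not entailed — Dara translated the footage, not the ledger; the ledger belongs to the dropping event.
(b) Not entailed — 'was unlocking' is progressive on an accomplishment; it does not entail the completed 'unlocked'.
(c) Entailed — the narrative places the translating before the dropping.
(d) Entailed — the original entails any weakening of itself; this just drops 'late at night' and generalizes the patient.
(e) Not entailed — Elif dropped the ledger, not the chest; the chest belongs to the unlocking event.
(f) Not entailed — the narrative places the translating before the dropping, not after.

(c), (d)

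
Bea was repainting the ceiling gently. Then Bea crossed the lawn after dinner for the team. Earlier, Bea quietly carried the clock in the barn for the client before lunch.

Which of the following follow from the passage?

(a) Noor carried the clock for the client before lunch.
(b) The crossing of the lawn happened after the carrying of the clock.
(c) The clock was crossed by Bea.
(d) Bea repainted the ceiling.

(a) Not entailed — the passage has Bea carrying the clock, not Noor.
(b) Entailed — the narrative places the carrying before the crossing.
(c) Not entailed — Bea crossed the lawn, not the clock; the clock belongs to the carrying event.
(d) Not entailed — 'was repainting' is progressive on an accomplishment; it does not entail the completed 'repainted'.

(b)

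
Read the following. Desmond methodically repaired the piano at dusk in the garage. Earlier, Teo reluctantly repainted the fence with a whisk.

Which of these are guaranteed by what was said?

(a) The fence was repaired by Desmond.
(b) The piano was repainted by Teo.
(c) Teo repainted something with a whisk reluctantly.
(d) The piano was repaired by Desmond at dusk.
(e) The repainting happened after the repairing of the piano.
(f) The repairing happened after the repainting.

(a) Not entailed — Desmond repaired the piano, not the fence; the fence belongs to the repainting event.
(b) Not entailed — Teo repainted the fence, not the piano; the piano belongs to the repairing event.
(c) Entailed — every conjunct here is already in the original repainting event.
(d) Entailed — the original entails any weakening of itself; this just drops 'in the garage', 'methodically'.
(e) Not entailed — the narrative places the repainting before the repairing, not after.
(f) Entailed — the narrative places the repainting before the repairing.

(c), (d), (f)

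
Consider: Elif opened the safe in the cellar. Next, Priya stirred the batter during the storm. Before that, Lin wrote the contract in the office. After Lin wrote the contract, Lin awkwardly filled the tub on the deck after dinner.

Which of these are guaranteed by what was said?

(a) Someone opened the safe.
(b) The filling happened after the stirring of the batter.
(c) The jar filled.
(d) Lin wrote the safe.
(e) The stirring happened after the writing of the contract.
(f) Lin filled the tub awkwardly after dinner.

(a) Entailed — the original entails any weakening of itself; this just drops 'in the cellar' and generalizes the agent.
(b) Not entailed — the narrative doesn't order the stirring relative to the filling.
(c) Not entailed — the tub is what filled, not the jar.
(d) Not entailed — Lin wrote the contract, not the safe; the safe belongs to the opening event.
(e) Entailed — the narrative places the writing before the stirring.
(f) Entailed — every conjunct here is already in the original filling event.

(a), (e), (f)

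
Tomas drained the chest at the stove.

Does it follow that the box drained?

no

Nothing is said about any box; only the chest is affected.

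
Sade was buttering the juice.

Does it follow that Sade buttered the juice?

no

'was buttering' is progressive; for an accomplishment like 'butter the juice', it doesn't entail completion.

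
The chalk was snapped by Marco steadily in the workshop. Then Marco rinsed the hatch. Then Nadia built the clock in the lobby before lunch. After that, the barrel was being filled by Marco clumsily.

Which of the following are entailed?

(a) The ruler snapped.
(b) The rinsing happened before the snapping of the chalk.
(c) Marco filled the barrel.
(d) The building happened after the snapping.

(d)

(a) Not entailed — the chalk is what snapped, not the ruler.
(b) Not entailed — the narrative places the snapping before the rinsing, not after.
(c) Not entailed — 'was filling' is progressive on an accomplishment; it does not entail the completed 'filled'.
(d) Entailed — the narrative places the snapping before the building.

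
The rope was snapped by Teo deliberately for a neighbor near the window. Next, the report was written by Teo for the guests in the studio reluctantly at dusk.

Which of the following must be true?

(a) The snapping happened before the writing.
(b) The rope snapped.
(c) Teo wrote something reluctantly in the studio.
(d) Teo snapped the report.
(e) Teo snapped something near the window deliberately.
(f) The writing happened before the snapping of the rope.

(a), (b), (c), (e)

(a) Entailed — the narrative places the snapping before the writing.
(b) Entailed — 'Teo snapped the rope' is causative; it entails the inchoative 'the rope snapped'.
(c) Entailed — this follows by dropping conjuncts from the writing event's description.
(d) Not entailed — Teo snapped the rope, not the report; the report belongs to the writing event.
(e) Entailed — this follows by dropping conjuncts from the snapping event's description.
(f) Not entailed — the narrative places the snapping before the writing, not after.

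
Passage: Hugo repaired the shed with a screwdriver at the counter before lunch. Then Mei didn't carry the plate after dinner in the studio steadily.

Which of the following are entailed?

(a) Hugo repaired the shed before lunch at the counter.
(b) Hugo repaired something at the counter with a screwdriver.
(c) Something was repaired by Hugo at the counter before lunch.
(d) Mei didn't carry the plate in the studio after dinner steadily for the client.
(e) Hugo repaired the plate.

(a), (b), (c), (d)

(a) Entailed — every conjunct here is already in the original repairing event.
(b) Entailed — the original entails any weakening of itself; this just drops 'before lunch' and generalizes the patient.
(c) Entailed — the original entails any weakening of itself; this just drops 'with a screwdriver' and generalizes the patient.
(d) Entailed — under negation, adding a further restriction is entailed: if no such carrying event occurred, none occurred for the client either.
(e) Not entailed — Hugo repaired the shed, not the plate; the plate belongs to the carrying event.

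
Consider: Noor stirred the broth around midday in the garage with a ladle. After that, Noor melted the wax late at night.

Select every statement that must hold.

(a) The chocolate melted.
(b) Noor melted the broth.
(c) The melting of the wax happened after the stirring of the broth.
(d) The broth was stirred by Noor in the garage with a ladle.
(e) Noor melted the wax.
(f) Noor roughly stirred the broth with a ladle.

(c), (d), (e)

(a) Not entailed — the wax is what melted, not the chocolate.
(b) Not entailed — Noor melted the wax, not the broth; the broth belongs to the stirring event.
(c) Entailed — the narrative places the stirring before the melting.
(d) Entailed — dropping 'around midday' leaves a sub-description the original still satisfies.
(e) Entailed — the original entails any weakening of itself; this just drops 'late at night'.
(f) Not entailed — 'roughly' adds information not in the original event.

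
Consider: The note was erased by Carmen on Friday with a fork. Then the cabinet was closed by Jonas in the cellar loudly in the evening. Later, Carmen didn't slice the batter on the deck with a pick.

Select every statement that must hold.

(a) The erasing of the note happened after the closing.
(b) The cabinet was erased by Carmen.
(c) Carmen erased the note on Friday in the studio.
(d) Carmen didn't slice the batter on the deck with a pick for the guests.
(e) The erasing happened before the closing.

(a) Not entailed — the narrative places the erasing before the closing, not after.
(b) Not entailed — Carmen erased the note, not the cabinet; the cabinet belongs to the closing event.
(c) Not entailed — 'in the studio' adds information not in the original event.
(d) Entailed — under negation, adding a further restriction is entailed: if no such slicing event occurred, none occurred for the guests either.
(e) Entailed — the narrative places the erasing before the closing.

(d), (e)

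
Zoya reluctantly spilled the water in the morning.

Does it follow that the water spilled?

yes

'Zoya spilled the water' is the causative; it entails the inchoative 'the water spilled'.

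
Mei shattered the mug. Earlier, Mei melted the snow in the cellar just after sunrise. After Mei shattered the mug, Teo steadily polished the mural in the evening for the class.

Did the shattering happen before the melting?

no

The narrative orders the melting before the shattering.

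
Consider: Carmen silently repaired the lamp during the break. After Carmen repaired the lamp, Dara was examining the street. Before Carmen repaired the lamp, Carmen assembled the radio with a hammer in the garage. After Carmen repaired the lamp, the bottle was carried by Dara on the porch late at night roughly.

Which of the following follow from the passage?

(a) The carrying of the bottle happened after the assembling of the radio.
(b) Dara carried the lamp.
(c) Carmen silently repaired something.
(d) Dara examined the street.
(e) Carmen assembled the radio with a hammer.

(a) Entailed — the narrative places the assembling before the carrying.
(b) Not entailed — Dara carried the bottle, not the lamp; the lamp belongs to the repairing event.
(c) Entailed — every conjunct here is already in the original repairing event.
(d) Entailed — 'examine' is an activity; 'was examining' entails that some examining happened, so 'examined' holds.
(e) Entailed — dropping 'in the garage' leaves a sub-description the original still satisfies.

(a), (c), (d), (e)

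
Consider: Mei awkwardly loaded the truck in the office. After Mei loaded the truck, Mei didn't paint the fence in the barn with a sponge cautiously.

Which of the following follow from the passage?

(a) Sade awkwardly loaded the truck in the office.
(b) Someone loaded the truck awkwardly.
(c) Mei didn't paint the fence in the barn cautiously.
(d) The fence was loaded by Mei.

(a) Not entailed — the passage has Mei loading the truck, not Sade.
(b) Entailed — this follows by dropping conjuncts from the loading event's description.
(c) Not entailed — dropping 'with a sponge' under negation is not valid — the original leaves open that Mei painted the fence some other way.
(d) Not entailed — Mei loaded the truck, not the fence; the fence belongs to the painting event.

(b)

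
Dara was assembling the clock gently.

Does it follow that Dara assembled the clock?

no

'was assembling' is progressive; for an accomplishment like 'assemble the clock', it doesn't entail completion.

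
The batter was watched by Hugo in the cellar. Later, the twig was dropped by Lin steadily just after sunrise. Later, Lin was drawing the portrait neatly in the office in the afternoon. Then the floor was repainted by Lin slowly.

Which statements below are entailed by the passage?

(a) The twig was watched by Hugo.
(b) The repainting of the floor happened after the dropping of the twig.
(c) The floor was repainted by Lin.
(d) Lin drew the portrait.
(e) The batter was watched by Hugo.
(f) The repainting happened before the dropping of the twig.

(a) Not entailed — Hugo watched the batter, not the twig; the twig belongs to the dropping event.
(b) Entailed — the narrative places the dropping before the repainting.
(c) Entailed — the original entails any weakening of itself; this just drops 'slowly'.
(d) Not entailed — 'was drawing' is progressive on an accomplishment; it does not entail the completed 'drew'.
(e) Entailed — the original entails any weakening of itself; this just drops 'in the cellar'.
(f) Not entailed — the narrative places the dropping before the repainting, not after.

(b), (c), (e)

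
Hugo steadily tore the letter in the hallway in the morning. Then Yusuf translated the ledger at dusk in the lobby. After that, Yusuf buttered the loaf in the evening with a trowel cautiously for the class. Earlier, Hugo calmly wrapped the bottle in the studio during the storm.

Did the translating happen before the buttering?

yes

The narrative orders the translating before the buttering.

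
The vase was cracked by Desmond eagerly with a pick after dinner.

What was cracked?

the vase

'the vase' marks the patient of the cracking event.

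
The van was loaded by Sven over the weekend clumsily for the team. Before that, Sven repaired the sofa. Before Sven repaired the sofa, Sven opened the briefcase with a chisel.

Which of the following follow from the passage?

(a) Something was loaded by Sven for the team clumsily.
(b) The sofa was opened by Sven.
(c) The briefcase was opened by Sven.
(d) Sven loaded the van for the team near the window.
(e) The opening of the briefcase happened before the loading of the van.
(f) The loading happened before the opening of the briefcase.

(a) Entailed — every conjunct here is already in the original loading event.
(b) Not entailed — Sven opened the briefcase, not the sofa; the sofa belongs to the repairing event.
(c) Entailed — this follows by dropping conjuncts from the opening event's description.
(d) Not entailed — 'near the window' adds information not in the original event.
(e) Entailed — the narrative places the opening before the loading.
(f) Not entailed — the narrative places the opening before the loading, not after.

(a), (c), (e)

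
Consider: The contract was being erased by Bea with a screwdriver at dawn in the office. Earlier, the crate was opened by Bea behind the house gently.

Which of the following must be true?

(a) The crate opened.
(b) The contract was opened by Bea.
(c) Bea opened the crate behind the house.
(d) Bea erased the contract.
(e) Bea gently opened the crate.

(a) Entailed — 'Bea opened the crate' is causative; it entails the inchoative 'the crate opened'.
(b) Not entailed — Bea opened the crate, not the contract; the contract belongs to the erasing event.
(c) Entailed — this follows by dropping conjuncts from the opening event's description.
(d) Not entailed — 'was erasing' is progressive on an accomplishment; it does not entail the completed 'erased'.
(e) Entailed — dropping 'behind the house' leaves a sub-description the original still satisfies.

(a), (c), (e)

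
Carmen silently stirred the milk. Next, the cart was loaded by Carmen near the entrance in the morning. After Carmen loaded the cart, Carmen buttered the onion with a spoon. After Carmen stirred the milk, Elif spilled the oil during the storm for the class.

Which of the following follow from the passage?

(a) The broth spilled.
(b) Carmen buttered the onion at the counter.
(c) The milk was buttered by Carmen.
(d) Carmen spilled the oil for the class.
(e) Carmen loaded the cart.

(e)

(a) Not entailed — the oil is what spilled, not the broth.
(b) Not entailed — 'at the counter' adds information not in the original event.
(c) Not entailed — Carmen buttered the onion, not the milk; the milk belongs to the stirring event.
(d) Not entailed — the passage has Elif spilling the oil, not Carmen.
(e) Entailed — this follows by dropping conjuncts from the loading event's description.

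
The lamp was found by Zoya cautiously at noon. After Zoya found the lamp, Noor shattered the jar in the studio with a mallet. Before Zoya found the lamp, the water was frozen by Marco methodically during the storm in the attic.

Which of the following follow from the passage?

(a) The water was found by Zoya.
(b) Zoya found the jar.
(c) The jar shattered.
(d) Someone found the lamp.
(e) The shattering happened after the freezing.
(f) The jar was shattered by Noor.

(a) Not entailed — Zoya found the lamp, not the water; the water belongs to the freezing event.
(b) Not entailed — Zoya found the lamp, not the jar; the jar belongs to the shattering event.
(c) Entailed — 'Noor shattered the jar' is causative; it entails the inchoative 'the jar shattered'.
(d) Entailed — the original entails any weakening of itself; this just drops 'cautiously', 'at noon' and generalizes the agent.
(e) Entailed — the narrative places the freezing before the shattering.
(f) Entailed — the original entails any weakening of itself; this just drops 'with a mallet', 'in the studio'.

(c), (d), (e), (f)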